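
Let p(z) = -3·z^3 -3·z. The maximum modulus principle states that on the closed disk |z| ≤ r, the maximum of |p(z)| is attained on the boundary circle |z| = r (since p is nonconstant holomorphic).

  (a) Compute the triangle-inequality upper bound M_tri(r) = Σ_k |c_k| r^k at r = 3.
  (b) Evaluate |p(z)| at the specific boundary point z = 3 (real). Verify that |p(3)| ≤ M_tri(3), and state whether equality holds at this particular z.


Coefficients: c_0 = 0, c_1 = -3, c_2 = 0, c_3 = -3. Radius r = 3.
Part (a). Triangle bound: M_tri(r) = Σ_k |c_k| r^k
  = |0|·3^0 + |-3|·3^1 + |0|·3^2 + |-3|·3^3
  = 0 + 9 + 0 + 81 = 90.
This bounds M(r) := max_{|z|=r} |p(z)| from above; equality holds iff all terms c_k z^k can be made to align in phase at a single z on |z|=r.
Part (b). At z = 3 (real, on the circle |z| = r):
  p(3) = (0)·3^0 + (-3)·3^1 + (0)·3^2 + (-3)·3^3 = -90.
  |p(3)| = 90.
Since all nonzero coefficients share the same sign, |p(3)| = 90 = M_tri(3); the triangle bound is attained at z = 3, so in fact M(r) = 90.

M_tri(3) = 90; |p(3)| = 90; equality at z=3: yes.


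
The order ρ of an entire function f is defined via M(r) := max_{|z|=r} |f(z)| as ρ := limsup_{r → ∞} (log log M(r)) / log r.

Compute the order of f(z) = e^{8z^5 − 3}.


|e^{8z^5 − 3}| = e^{Re(8·z^5) + -3} ≤ e^{8|z|^5 + -3} = e^{8r^5 + -3} on |z| = r, so ρ ≤ 5. Choosing z on |z|=r so that 8·z^5 is real positive (always possible by picking arg z appropriately) gives |f(z)| = e^{8r^5 + -3}, matching the bound. The additive constant -3 does not affect log log M(r) ~ 5·log r. Hence ρ = 5.
Therefore ρ = 5.

Order ρ = 5.


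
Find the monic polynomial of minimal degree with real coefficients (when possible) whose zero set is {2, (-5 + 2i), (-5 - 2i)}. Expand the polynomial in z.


The polynomial is p(z) = ∏_{α ∈ S} (z − α), where S = {2, (-5 + 2i), (-5 - 2i)}.
Expanding the product yields: p(z) = z^3 + 8·z^2 + 9·z -58.
Note conjugate pairs combine to real quadratics: (z − (-5+2i))(z − (-5−2i)) = z² + 10z + 29.
The resulting polynomial has degree 3 and real coefficients as required.

p(z) = z^3 + 8·z^2 + 9·z -58.


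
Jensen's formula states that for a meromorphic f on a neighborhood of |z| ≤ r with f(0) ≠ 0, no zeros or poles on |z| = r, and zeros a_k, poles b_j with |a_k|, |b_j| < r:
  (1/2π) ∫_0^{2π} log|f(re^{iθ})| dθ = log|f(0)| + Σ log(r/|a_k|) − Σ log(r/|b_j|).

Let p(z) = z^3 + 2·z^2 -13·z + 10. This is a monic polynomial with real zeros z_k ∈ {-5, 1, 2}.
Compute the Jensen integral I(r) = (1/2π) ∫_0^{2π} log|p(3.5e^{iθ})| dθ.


Zeros: -5, 1, 2; r = 3.5.
Inside |z| < r: 1, 2. Outside (|z| ≥ r): -5.
p(0) = 10, so log|p(0)| = log(10) = 2.3026.
Apply Jensen: I(r) = log|p(0)| + Σ_k log(r/|z_k|), summed over zeros inside |z| < r.
  log(r/|z_k|) for z_k = 1: log(3.5/1) = 1.2528
  log(r/|z_k|) for z_k = 2: log(3.5/2) = 0.5596
  Outside zeros (-5) contribute nothing to the Jensen sum.
Sum over inside zeros: 1.8124.
I(r) = log|p(0)| + (inside sum) = 2.3026 + 1.8124 = 4.1150.
Note: since some zeros are outside |z| ≤ r, the simplified n·log(r) form does NOT apply — only the inside zeros contribute.

I(r) ≈ 4.1150.


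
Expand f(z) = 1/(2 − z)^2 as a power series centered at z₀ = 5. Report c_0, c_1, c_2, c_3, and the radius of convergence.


Let w = z − z₀, so z = z₀ + w.
Then 2 − z = 2 − (z₀ + w) = (2 − z₀) − w = -3 − w.
f(z) = 1/(-3 − w)^2 = (1/(-3)^2) · (1 − w/(-3))^{−2}.
By the binomial series (1−u)^{−2} = Σ_{n≥0} C(n+1, 1) u^n for |u|<1, with u = w/(-3):
  c_n = C(n+1, 1) / (-3)^(n+2).
  c_0 = 1/(-3)^2 = 1/9.
  c_1 = 2/(-3)^3 = -2/27.
  c_2 = 3/(-3)^4 = 1/27.
  c_3 = 4/(-3)^5 = -4/243.
The series is valid for |w/d| < 1, i.e. |z − z₀| < |d|.
Radius of convergence: R = |2 − z₀| = |-3| = 3 (distance from z₀ to the singularity z = 2).

c_0 = 1/9, c_1 = -2/27, c_2 = 1/27, c_3 = -4/243; R = 3.


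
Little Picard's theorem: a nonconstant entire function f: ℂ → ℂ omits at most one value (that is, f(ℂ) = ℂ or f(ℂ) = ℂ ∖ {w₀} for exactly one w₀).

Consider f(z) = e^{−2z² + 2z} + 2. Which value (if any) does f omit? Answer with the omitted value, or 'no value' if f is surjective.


Little Picard bounds the complement of f(ℂ) to at most one point.
The exponent g(z) = −2z² + 2z is a nonconstant polynomial, hence surjective onto ℂ. So e^{g(z)} takes every value in {e^w : w ∈ ℂ} = ℂ ∖ {0}. Adding 2 shifts the range to ℂ ∖ {2}. f omits exactly 2.

Omitted value: 2.


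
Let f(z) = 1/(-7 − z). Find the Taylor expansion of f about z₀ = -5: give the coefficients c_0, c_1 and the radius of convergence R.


Let w = z − z₀, so z = z₀ + w.
Then -7 − z = -7 − (z₀ + w) = (-7 − z₀) − w = -2 − w.
f(z) = 1/(-2 − w) = (1/(-2)) · 1/(1 − w/(-2)) = Σ_{n≥0} w^n / (-2)^(n+1).
So c_n = 1/(-2)^(n+1):
  c_0 = 1/(-2)^1 = -1/2.
  c_1 = 1/(-2)^2 = 1/4.
The series is valid for |w/d| < 1, i.e. |z − z₀| < |d|.
Radius of convergence: R = |-7 − z₀| = |-2| = 2 (distance from z₀ to the singularity z = -7).

c_0 = -1/2, c_1 = 1/4; R = 2.


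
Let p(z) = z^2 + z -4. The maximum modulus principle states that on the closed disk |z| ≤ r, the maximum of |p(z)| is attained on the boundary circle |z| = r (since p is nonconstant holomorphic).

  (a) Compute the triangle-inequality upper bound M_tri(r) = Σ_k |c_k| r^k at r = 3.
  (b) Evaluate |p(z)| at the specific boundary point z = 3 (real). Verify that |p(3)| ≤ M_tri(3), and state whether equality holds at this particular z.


Coefficients: c_0 = -4, c_1 = 1, c_2 = 1. Radius r = 3.
Part (a). Triangle bound: M_tri(r) = Σ_k |c_k| r^k
  = |-4|·3^0 + |1|·3^1 + |1|·3^2
  = 4 + 3 + 9 = 16.
This bounds M(r) := max_{|z|=r} |p(z)| from above; equality holds iff all terms c_k z^k can be made to align in phase at a single z on |z|=r.
Part (b). At z = 3 (real, on the circle |z| = r):
  p(3) = (-4)·3^0 + (1)·3^1 + (1)·3^2 = 8.
  |p(3)| = 8.
Check: |p(3)| = 8 ≤ 16 = M_tri(3). ✓ Equality does not hold at z = 3 (the coefficients have mixed signs, so the terms do not all align in phase there).

M_tri(3) = 16; |p(3)| = 8; equality at z=3: no.


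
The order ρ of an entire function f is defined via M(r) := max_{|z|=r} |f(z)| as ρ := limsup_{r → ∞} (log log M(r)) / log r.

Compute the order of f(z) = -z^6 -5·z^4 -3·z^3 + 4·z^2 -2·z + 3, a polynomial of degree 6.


|f(z)| ≤ Σ|c_k|·r^k = O(r^6) as r → ∞. Polynomial growth is O(e^{r^ε}) for every ε > 0 (since r^6/e^{r^ε} → 0), so ρ ≤ ε for all ε > 0, i.e. ρ = 0. Every nonconstant polynomial has order 0.
Therefore ρ = 0.

Order ρ = 0.


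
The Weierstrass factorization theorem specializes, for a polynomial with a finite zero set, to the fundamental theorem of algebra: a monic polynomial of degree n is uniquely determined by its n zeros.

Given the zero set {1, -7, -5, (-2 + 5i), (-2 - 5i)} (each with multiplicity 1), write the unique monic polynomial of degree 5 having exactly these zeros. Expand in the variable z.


The polynomial is p(z) = ∏_{α ∈ S} (z − α), where S = {1, -7, -5, (-2 + 5i), (-2 - 5i)}.
Expanding the product yields: p(z) = z^5 + 15·z^4 + 96·z^3 + 376·z^2 + 527·z -1015.
Note conjugate pairs combine to real quadratics: (z − (-2+5i))(z − (-2−5i)) = z² + 4z + 29.
The resulting polynomial has degree 5 and real coefficients as required.

p(z) = z^5 + 15·z^4 + 96·z^3 + 376·z^2 + 527·z -1015.


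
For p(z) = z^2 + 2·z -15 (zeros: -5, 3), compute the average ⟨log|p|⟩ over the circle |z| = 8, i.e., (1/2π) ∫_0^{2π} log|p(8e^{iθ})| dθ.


Zeros: -5, 3; r = 8.
Inside |z| < r: -5, 3. Outside (|z| ≥ r): ∅.
p(0) = -15, so log|p(0)| = log(15) = 2.7081.
Apply Jensen: I(r) = log|p(0)| + Σ_k log(r/|z_k|), summed over zeros inside |z| < r.
  log(r/|z_k|) for z_k = -5: log(8/5) = 0.4700
  log(r/|z_k|) for z_k = 3: log(8/3) = 0.9808
Sum over inside zeros: 1.4508.
I(r) = log|p(0)| + (inside sum) = 2.7081 + 1.4508 = 4.1589.
Closed form (all zeros inside, monic): I(r) = n·log(r) = 2·log(8) = 4.1589. ✓

I(r) ≈ 4.1589.


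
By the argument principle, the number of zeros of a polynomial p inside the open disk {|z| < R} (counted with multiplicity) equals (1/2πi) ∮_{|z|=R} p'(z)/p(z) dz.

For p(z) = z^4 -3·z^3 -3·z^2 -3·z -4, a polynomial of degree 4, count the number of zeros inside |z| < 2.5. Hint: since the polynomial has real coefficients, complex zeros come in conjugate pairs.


The zeros of p are: 4, -1, (0 + 1i), (0 - 1i).
Their magnitudes are: 4, 1, 1, 1.
Zeros with |z| < R = 2.5: -1, (0 + 1i), (0 - 1i).
Count = 3.
By the argument principle, (1/2πi) ∮_{|z|=R} p'(z)/p(z) dz equals exactly this count.

Number of zeros inside |z| < 2.5: 3.


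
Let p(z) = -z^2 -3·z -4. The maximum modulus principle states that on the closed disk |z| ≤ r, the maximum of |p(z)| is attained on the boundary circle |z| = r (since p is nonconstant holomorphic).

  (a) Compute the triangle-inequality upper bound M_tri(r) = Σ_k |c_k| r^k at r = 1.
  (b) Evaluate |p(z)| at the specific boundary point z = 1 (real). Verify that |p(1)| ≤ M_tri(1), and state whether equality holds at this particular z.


Coefficients: c_0 = -4, c_1 = -3, c_2 = -1. Radius r = 1.
Part (a). Triangle bound: M_tri(r) = Σ_k |c_k| r^k
  = |-4|·1^0 + |-3|·1^1 + |-1|·1^2
  = 4 + 3 + 1 = 8.
This bounds M(r) := max_{|z|=r} |p(z)| from above; equality holds iff all terms c_k z^k can be made to align in phase at a single z on |z|=r.
Part (b). At z = 1 (real, on the circle |z| = r):
  p(1) = (-4)·1^0 + (-3)·1^1 + (-1)·1^2 = -8.
  |p(1)| = 8.
Since all nonzero coefficients share the same sign, |p(1)| = 8 = M_tri(1); the triangle bound is attained at z = 1, so in fact M(r) = 8.

M_tri(1) = 8; |p(1)| = 8; equality at z=1: yes.


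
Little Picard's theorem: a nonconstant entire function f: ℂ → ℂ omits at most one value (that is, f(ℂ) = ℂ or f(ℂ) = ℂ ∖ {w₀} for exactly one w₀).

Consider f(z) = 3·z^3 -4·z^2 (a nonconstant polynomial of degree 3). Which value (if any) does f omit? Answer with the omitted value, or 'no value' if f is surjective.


Little Picard bounds the complement of f(ℂ) to at most one point.
For every w ∈ ℂ, the equation p(z) − w = 0 is a nonconstant polynomial in z and hence has at least one root by the fundamental theorem of algebra. So p is surjective onto ℂ, omitting no value.

Omitted value: no value.


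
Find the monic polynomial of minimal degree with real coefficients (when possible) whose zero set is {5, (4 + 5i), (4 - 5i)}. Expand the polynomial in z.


The polynomial is p(z) = ∏_{α ∈ S} (z − α), where S = {5, (4 + 5i), (4 - 5i)}.
Expanding the product yields: p(z) = z^3 -13·z^2 + 81·z -205.
Note conjugate pairs combine to real quadratics: (z − (4+5i))(z − (4−5i)) = z² − 8z + 41.
The resulting polynomial has degree 3 and real coefficients as required.

p(z) = z^3 -13·z^2 + 81·z -205.


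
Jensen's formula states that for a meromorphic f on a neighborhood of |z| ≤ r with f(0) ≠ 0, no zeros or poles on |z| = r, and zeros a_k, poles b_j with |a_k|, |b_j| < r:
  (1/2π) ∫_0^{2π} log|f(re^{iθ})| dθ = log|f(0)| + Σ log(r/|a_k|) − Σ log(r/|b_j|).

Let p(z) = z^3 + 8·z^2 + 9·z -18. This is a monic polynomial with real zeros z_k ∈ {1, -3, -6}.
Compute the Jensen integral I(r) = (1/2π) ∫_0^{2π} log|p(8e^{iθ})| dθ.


Zeros: -6, -3, 1; r = 8.
Inside |z| < r: -6, -3, 1. Outside (|z| ≥ r): ∅.
p(0) = -18, so log|p(0)| = log(18) = 2.8904.
Apply Jensen: I(r) = log|p(0)| + Σ_k log(r/|z_k|), summed over zeros inside |z| < r.
  log(r/|z_k|) for z_k = 1: log(8/1) = 2.0794
  log(r/|z_k|) for z_k = -3: log(8/3) = 0.9808
  log(r/|z_k|) for z_k = -6: log(8/6) = 0.2877
Sum over inside zeros: 3.3480.
I(r) = log|p(0)| + (inside sum) = 2.8904 + 3.3480 = 6.2383.
Closed form (all zeros inside, monic): I(r) = n·log(r) = 3·log(8) = 6.2383. ✓

I(r) ≈ 6.2383.


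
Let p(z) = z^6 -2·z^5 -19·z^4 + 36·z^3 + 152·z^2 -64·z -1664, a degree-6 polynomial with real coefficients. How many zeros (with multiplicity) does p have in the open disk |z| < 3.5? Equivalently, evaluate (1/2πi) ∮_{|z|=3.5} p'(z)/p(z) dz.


The zeros of p are: -4, 4, (3 + 2i), (3 - 2i), (-2 + 2i), (-2 - 2i).
Their magnitudes are: 4, 4, 3.606, 3.606, 2.828, 2.828.
Zeros with |z| < R = 3.5: (-2 + 2i), (-2 - 2i).
Count = 2.
By the argument principle, (1/2πi) ∮_{|z|=R} p'(z)/p(z) dz equals exactly this count.

Number of zeros inside |z| < 3.5: 2.


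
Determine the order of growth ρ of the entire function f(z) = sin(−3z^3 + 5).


Write sin(w) = (e^{iw} ± e^{−iw})/(2 or 2i), so |sin(w)| ≤ e^{|w|}. With w = −3z^3 + 5, |w| ≤ 3r^3 + 5 on |z|=r, giving M(r) ≤ e^{3r^3 + 5} and ρ ≤ 3. For the lower bound, choose z on |z|=r with -3z^3 purely imaginary of modulus 3r^3; then |sin(−3z^3 + 5)| grows like e^{3r^3}/2, so ρ ≥ 3. Hence ρ = 3.
Therefore ρ = 3.

Order ρ = 3.


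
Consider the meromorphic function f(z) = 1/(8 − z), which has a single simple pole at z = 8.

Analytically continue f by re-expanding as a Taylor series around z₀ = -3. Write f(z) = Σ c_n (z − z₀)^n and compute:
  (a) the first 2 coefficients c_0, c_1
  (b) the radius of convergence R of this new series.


Let w = z − z₀, so z = z₀ + w.
Then 8 − z = 8 − (z₀ + w) = (8 − z₀) − w = 11 − w.
f(z) = 1/(11 − w) = (1/(11)) · 1/(1 − w/(11)) = Σ_{n≥0} w^n / (11)^(n+1).
So c_n = 1/(11)^(n+1):
  c_0 = 1/(11)^1 = 1/11.
  c_1 = 1/(11)^2 = 1/121.
The series is valid for |w/d| < 1, i.e. |z − z₀| < |d|.
Radius of convergence: R = |8 − z₀| = |11| = 11 (distance from z₀ to the singularity z = 8).

c_0 = 1/11, c_1 = 1/121; R = 11.


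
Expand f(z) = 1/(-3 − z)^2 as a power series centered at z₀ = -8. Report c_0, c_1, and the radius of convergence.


Let w = z − z₀, so z = z₀ + w.
Then -3 − z = -3 − (z₀ + w) = (-3 − z₀) − w = 5 − w.
f(z) = 1/(5 − w)^2 = (1/(5)^2) · (1 − w/(5))^{−2}.
By the binomial series (1−u)^{−2} = Σ_{n≥0} C(n+1, 1) u^n for |u|<1, with u = w/(5):
  c_n = C(n+1, 1) / (5)^(n+2).
  c_0 = 1/(5)^2 = 1/25.
  c_1 = 2/(5)^3 = 2/125.
The series is valid for |w/d| < 1, i.e. |z − z₀| < |d|.
Radius of convergence: R = |-3 − z₀| = |5| = 5 (distance from z₀ to the singularity z = -3).

c_0 = 1/25, c_1 = 2/125; R = 5.


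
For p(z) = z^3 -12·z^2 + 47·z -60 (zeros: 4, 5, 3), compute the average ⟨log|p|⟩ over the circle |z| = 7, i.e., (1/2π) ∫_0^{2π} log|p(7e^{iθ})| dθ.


Zeros: 3, 4, 5; r = 7.
Inside |z| < r: 3, 4, 5. Outside (|z| ≥ r): ∅.
p(0) = -60, so log|p(0)| = log(60) = 4.0943.
Apply Jensen: I(r) = log|p(0)| + Σ_k log(r/|z_k|), summed over zeros inside |z| < r.
  log(r/|z_k|) for z_k = 4: log(7/4) = 0.5596
  log(r/|z_k|) for z_k = 5: log(7/5) = 0.3365
  log(r/|z_k|) for z_k = 3: log(7/3) = 0.8473
Sum over inside zeros: 1.7434.
I(r) = log|p(0)| + (inside sum) = 4.0943 + 1.7434 = 5.8377.
Closed form (all zeros inside, monic): I(r) = n·log(r) = 3·log(7) = 5.8377. ✓

I(r) ≈ 5.8377.


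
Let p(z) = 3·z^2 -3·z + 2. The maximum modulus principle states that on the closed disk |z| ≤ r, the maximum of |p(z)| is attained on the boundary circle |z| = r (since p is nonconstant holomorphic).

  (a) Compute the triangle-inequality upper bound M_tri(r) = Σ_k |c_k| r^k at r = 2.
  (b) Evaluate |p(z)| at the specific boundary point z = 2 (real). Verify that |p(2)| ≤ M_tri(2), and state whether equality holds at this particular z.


Coefficients: c_0 = 2, c_1 = -3, c_2 = 3. Radius r = 2.
Part (a). Triangle bound: M_tri(r) = Σ_k |c_k| r^k
  = |2|·2^0 + |-3|·2^1 + |3|·2^2
  = 2 + 6 + 12 = 20.
This bounds M(r) := max_{|z|=r} |p(z)| from above; equality holds iff all terms c_k z^k can be made to align in phase at a single z on |z|=r.
Part (b). At z = 2 (real, on the circle |z| = r):
  p(2) = (2)·2^0 + (-3)·2^1 + (3)·2^2 = 8.
  |p(2)| = 8.
Check: |p(2)| = 8 ≤ 20 = M_tri(2). ✓ Equality does not hold at z = 2 (the coefficients have mixed signs, so the terms do not all align in phase there).

M_tri(2) = 20; |p(2)| = 8; equality at z=2: no.


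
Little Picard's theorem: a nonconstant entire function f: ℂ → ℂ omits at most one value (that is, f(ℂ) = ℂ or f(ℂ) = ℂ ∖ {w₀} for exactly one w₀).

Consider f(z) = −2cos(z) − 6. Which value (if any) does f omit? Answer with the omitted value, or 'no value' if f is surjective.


Little Picard bounds the complement of f(ℂ) to at most one point.
cos is entire and surjective onto ℂ: for every w ∈ ℂ, cos(ζ) = w has a solution ζ ∈ ℂ (e.g., via the complex inverse arccos). With ζ = z this gives z = ζ/(1). Then -2·cos(z) takes every value in -2·ℂ = ℂ, and adding -6 is a bijection of ℂ. So f is surjective and omits no value. (Note: only on the real line is cos bounded by [−1, 1].)

Omitted value: no value.


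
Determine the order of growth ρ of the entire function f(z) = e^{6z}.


|e^{6z}| = e^{Re(6·z) + 0} ≤ e^{6|z|^1 + 0} = e^{6r^1 + 0} on |z| = r, so ρ ≤ 1. Choosing z on |z|=r so that 6·z is real positive (always possible by picking arg z appropriately) gives |f(z)| = e^{6r^1 + 0}, matching the bound. The additive constant 0 does not affect log log M(r) ~ 1·log r. Hence ρ = 1.
Therefore ρ = 1.

Order ρ = 1.


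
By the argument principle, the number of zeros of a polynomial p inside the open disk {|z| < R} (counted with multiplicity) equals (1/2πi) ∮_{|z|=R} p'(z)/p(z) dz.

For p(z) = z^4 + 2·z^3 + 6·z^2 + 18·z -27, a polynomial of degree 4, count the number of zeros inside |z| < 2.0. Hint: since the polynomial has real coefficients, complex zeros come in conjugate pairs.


The zeros of p are: -3, 1, (0 + 3i), (0 - 3i).
Their magnitudes are: 3, 1, 3, 3.
Zeros with |z| < R = 2.0: 1.
Count = 1.
By the argument principle, (1/2πi) ∮_{|z|=R} p'(z)/p(z) dz equals exactly this count.

Number of zeros inside |z| < 2.0: 1.


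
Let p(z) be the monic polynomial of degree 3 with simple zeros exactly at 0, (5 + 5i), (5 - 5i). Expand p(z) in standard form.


The polynomial is p(z) = ∏_{α ∈ S} (z − α), where S = {0, (5 + 5i), (5 - 5i)}.
Expanding the product yields: p(z) = z^3 -10·z^2 + 50·z.
Note conjugate pairs combine to real quadratics: (z − (5+5i))(z − (5−5i)) = z² − 10z + 50.
The resulting polynomial has degree 3 and real coefficients as required.

p(z) = z^3 -10·z^2 + 50·z.


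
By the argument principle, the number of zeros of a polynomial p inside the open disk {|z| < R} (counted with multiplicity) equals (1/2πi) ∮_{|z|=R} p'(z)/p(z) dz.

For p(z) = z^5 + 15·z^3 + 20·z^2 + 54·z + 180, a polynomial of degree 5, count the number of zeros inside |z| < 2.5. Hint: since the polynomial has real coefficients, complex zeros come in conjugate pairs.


The zeros of p are: (0 + 3i), (0 - 3i), -2, (1 + 3i), (1 - 3i).
Their magnitudes are: 3, 3, 2, 3.162, 3.162.
Zeros with |z| < R = 2.5: -2.
Count = 1.
By the argument principle, (1/2πi) ∮_{|z|=R} p'(z)/p(z) dz equals exactly this count.

Number of zeros inside |z| < 2.5: 1.


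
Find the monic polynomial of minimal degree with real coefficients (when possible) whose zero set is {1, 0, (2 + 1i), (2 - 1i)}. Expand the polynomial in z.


The polynomial is p(z) = ∏_{α ∈ S} (z − α), where S = {1, 0, (2 + 1i), (2 - 1i)}.
Expanding the product yields: p(z) = z^4 -5·z^3 + 9·z^2 -5·z.
Note conjugate pairs combine to real quadratics: (z − (2+1i))(z − (2−1i)) = z² − 4z + 5.
The resulting polynomial has degree 4 and real coefficients as required.

p(z) = z^4 -5·z^3 + 9·z^2 -5·z.


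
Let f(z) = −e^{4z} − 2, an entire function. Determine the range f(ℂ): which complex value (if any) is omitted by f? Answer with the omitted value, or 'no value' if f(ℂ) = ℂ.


Little Picard bounds the complement of f(ℂ) to at most one point.
e^{4z} is never zero on ℂ, so -1·e^{4z} takes every value in ℂ ∖ {0}. Adding -2 shifts the range to ℂ ∖ {-2}. Thus f omits exactly the value -2.

Omitted value: -2.


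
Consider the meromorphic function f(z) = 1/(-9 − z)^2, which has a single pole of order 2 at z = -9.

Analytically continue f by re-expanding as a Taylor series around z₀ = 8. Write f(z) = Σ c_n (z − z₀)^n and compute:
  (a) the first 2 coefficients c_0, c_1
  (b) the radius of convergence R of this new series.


Let w = z − z₀, so z = z₀ + w.
Then -9 − z = -9 − (z₀ + w) = (-9 − z₀) − w = -17 − w.
f(z) = 1/(-17 − w)^2 = (1/(-17)^2) · (1 − w/(-17))^{−2}.
By the binomial series (1−u)^{−2} = Σ_{n≥0} C(n+1, 1) u^n for |u|<1, with u = w/(-17):
  c_n = C(n+1, 1) / (-17)^(n+2).
  c_0 = 1/(-17)^2 = 1/289.
  c_1 = 2/(-17)^3 = -2/4913.
The series is valid for |w/d| < 1, i.e. |z − z₀| < |d|.
Radius of convergence: R = |-9 − z₀| = |-17| = 17 (distance from z₀ to the singularity z = -9).

c_0 = 1/289, c_1 = -2/4913; R = 17.


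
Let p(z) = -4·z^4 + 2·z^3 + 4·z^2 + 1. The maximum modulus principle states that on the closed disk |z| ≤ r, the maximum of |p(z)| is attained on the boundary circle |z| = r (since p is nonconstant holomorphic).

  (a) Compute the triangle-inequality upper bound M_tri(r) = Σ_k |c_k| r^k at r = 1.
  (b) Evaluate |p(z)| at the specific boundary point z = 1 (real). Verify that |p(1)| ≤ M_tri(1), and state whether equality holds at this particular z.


Coefficients: c_0 = 1, c_1 = 0, c_2 = 4, c_3 = 2, c_4 = -4. Radius r = 1.
Part (a). Triangle bound: M_tri(r) = Σ_k |c_k| r^k
  = |1|·1^0 + |0|·1^1 + |4|·1^2 + |2|·1^3 + |-4|·1^4
  = 1 + 0 + 4 + 2 + 4 = 11.
This bounds M(r) := max_{|z|=r} |p(z)| from above; equality holds iff all terms c_k z^k can be made to align in phase at a single z on |z|=r.
Part (b). At z = 1 (real, on the circle |z| = r):
  p(1) = (1)·1^0 + (0)·1^1 + (4)·1^2 + (2)·1^3 + (-4)·1^4 = 3.
  |p(1)| = 3.
Check: |p(1)| = 3 ≤ 11 = M_tri(1). ✓ Equality does not hold at z = 1 (the coefficients have mixed signs, so the terms do not all align in phase there).

M_tri(1) = 11; |p(1)| = 3; equality at z=1: no.


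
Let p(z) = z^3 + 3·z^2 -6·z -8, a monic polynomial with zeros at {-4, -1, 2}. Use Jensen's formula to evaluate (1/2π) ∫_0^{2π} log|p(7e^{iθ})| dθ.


Zeros: -4, -1, 2; r = 7.
Inside |z| < r: -4, -1, 2. Outside (|z| ≥ r): ∅.
p(0) = -8, so log|p(0)| = log(8) = 2.0794.
Apply Jensen: I(r) = log|p(0)| + Σ_k log(r/|z_k|), summed over zeros inside |z| < r.
  log(r/|z_k|) for z_k = -4: log(7/4) = 0.5596
  log(r/|z_k|) for z_k = -1: log(7/1) = 1.9459
  log(r/|z_k|) for z_k = 2: log(7/2) = 1.2528
Sum over inside zeros: 3.7583.
I(r) = log|p(0)| + (inside sum) = 2.0794 + 3.7583 = 5.8377.
Closed form (all zeros inside, monic): I(r) = n·log(r) = 3·log(7) = 5.8377. ✓

I(r) ≈ 5.8377.


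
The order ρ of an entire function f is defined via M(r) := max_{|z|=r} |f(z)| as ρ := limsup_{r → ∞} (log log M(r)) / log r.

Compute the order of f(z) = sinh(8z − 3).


sinh(w) is a linear combination of e^{iw} and e^{−iw} (or e^w, e^{−w} in the hyperbolic case), so |sinh(w)| ≤ e^{|w|}. With w = 8z − 3, |w| ≤ 8|z| + 3 = 8r + 3 on |z| = r, giving M(r) ≤ e^{8r + 3}, so ρ ≤ 1. On a suitable ray (z = it for sin/cos; z = t for sinh/cosh, t real → ∞), |sinh(8z − 3)| grows like e^{8|t|}/2, so ρ ≥ 1. Hence ρ = 1.
Therefore ρ = 1.

Order ρ = 1.


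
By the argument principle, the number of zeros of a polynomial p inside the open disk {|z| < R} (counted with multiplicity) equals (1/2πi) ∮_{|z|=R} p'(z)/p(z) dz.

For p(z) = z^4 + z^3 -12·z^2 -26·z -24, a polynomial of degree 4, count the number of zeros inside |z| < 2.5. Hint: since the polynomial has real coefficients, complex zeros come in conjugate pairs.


The zeros of p are: 4, (-1 + 1i), (-1 - 1i), -3.
Their magnitudes are: 4, 1.414, 1.414, 3.
Zeros with |z| < R = 2.5: (-1 + 1i), (-1 - 1i).
Count = 2.
By the argument principle, (1/2πi) ∮_{|z|=R} p'(z)/p(z) dz equals exactly this count.

Number of zeros inside |z| < 2.5: 2.


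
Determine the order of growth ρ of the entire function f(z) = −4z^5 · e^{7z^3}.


M(r) = max_{|z|=r} |-4|·|z|^5·|e^{7z^3}| = 4·r^5 · e^{7r^3} (the factors attain their maxima compatibly on |z|=r). Then log M(r) = log 4 + 5·log r + 7r^3, dominated by the last term, so log log M(r) ~ 3·log r. The polynomial factor -4z^5 contributes only a log r term and does not affect the order. ρ = 3.
Therefore ρ = 3.

Order ρ = 3.


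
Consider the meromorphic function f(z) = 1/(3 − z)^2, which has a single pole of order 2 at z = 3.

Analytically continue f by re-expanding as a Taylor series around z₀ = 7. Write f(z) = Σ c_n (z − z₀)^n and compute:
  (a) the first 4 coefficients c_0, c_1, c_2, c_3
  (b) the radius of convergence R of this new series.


Let w = z − z₀, so z = z₀ + w.
Then 3 − z = 3 − (z₀ + w) = (3 − z₀) − w = -4 − w.
f(z) = 1/(-4 − w)^2 = (1/(-4)^2) · (1 − w/(-4))^{−2}.
By the binomial series (1−u)^{−2} = Σ_{n≥0} C(n+1, 1) u^n for |u|<1, with u = w/(-4):
  c_n = C(n+1, 1) / (-4)^(n+2).
  c_0 = 1/(-4)^2 = 1/16.
  c_1 = 2/(-4)^3 = -1/32.
  c_2 = 3/(-4)^4 = 3/256.
  c_3 = 4/(-4)^5 = -1/256.
The series is valid for |w/d| < 1, i.e. |z − z₀| < |d|.
Radius of convergence: R = |3 − z₀| = |-4| = 4 (distance from z₀ to the singularity z = 3).

c_0 = 1/16, c_1 = -1/32, c_2 = 3/256, c_3 = -1/256; R = 4.


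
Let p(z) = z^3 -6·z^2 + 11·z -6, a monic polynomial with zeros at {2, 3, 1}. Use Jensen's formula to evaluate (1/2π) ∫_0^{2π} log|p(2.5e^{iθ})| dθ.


Zeros: 1, 2, 3; r = 2.5.
Inside |z| < r: 1, 2. Outside (|z| ≥ r): 3.
p(0) = -6, so log|p(0)| = log(6) = 1.7918.
Apply Jensen: I(r) = log|p(0)| + Σ_k log(r/|z_k|), summed over zeros inside |z| < r.
  log(r/|z_k|) for z_k = 2: log(2.5/2) = 0.2231
  log(r/|z_k|) for z_k = 1: log(2.5/1) = 0.9163
  Outside zeros (3) contribute nothing to the Jensen sum.
Sum over inside zeros: 1.1394.
I(r) = log|p(0)| + (inside sum) = 1.7918 + 1.1394 = 2.9312.
Note: since some zeros are outside |z| ≤ r, the simplified n·log(r) form does NOT apply — only the inside zeros contribute.

I(r) ≈ 2.9312.


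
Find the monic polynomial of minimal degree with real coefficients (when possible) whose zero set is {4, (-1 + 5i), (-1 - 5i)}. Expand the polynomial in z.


The polynomial is p(z) = ∏_{α ∈ S} (z − α), where S = {4, (-1 + 5i), (-1 - 5i)}.
Expanding the product yields: p(z) = z^3 -2·z^2 + 18·z -104.
Note conjugate pairs combine to real quadratics: (z − (-1+5i))(z − (-1−5i)) = z² + 2z + 26.
The resulting polynomial has degree 3 and real coefficients as required.

p(z) = z^3 -2·z^2 + 18·z -104.


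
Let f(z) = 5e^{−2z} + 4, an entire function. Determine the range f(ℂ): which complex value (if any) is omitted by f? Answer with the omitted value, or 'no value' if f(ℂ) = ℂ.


Little Picard bounds the complement of f(ℂ) to at most one point.
e^{−2z} is never zero on ℂ, so 5·e^{−2z} takes every value in ℂ ∖ {0}. Adding 4 shifts the range to ℂ ∖ {4}. Thus f omits exactly the value 4.

Omitted value: 4.


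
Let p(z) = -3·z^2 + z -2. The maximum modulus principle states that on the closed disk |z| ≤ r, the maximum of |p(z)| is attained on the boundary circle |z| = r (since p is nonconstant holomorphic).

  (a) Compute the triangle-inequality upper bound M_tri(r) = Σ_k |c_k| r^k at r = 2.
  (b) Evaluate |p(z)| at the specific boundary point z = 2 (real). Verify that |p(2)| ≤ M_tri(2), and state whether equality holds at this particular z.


Coefficients: c_0 = -2, c_1 = 1, c_2 = -3. Radius r = 2.
Part (a). Triangle bound: M_tri(r) = Σ_k |c_k| r^k
  = |-2|·2^0 + |1|·2^1 + |-3|·2^2
  = 2 + 2 + 12 = 16.
This bounds M(r) := max_{|z|=r} |p(z)| from above; equality holds iff all terms c_k z^k can be made to align in phase at a single z on |z|=r.
Part (b). At z = 2 (real, on the circle |z| = r):
  p(2) = (-2)·2^0 + (1)·2^1 + (-3)·2^2 = -12.
  |p(2)| = 12.
Check: |p(2)| = 12 ≤ 16 = M_tri(2). ✓ Equality does not hold at z = 2 (the coefficients have mixed signs, so the terms do not all align in phase there).

M_tri(2) = 16; |p(2)| = 12; equality at z=2: no.


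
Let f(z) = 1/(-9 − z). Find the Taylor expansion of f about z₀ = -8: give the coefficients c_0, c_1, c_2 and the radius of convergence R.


Let w = z − z₀, so z = z₀ + w.
Then -9 − z = -9 − (z₀ + w) = (-9 − z₀) − w = -1 − w.
f(z) = 1/(-1 − w) = (1/(-1)) · 1/(1 − w/(-1)) = Σ_{n≥0} w^n / (-1)^(n+1).
So c_n = 1/(-1)^(n+1):
  c_0 = 1/(-1)^1 = -1.
  c_1 = 1/(-1)^2 = 1.
  c_2 = 1/(-1)^3 = -1.
The series is valid for |w/d| < 1, i.e. |z − z₀| < |d|.
Radius of convergence: R = |-9 − z₀| = |-1| = 1 (distance from z₀ to the singularity z = -9).

c_0 = -1, c_1 = 1, c_2 = -1; R = 1.


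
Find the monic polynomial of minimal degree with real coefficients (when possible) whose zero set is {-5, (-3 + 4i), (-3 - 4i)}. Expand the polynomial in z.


The polynomial is p(z) = ∏_{α ∈ S} (z − α), where S = {-5, (-3 + 4i), (-3 - 4i)}.
Expanding the product yields: p(z) = z^3 + 11·z^2 + 55·z + 125.
Note conjugate pairs combine to real quadratics: (z − (-3+4i))(z − (-3−4i)) = z² + 6z + 25.
The resulting polynomial has degree 3 and real coefficients as required.

p(z) = z^3 + 11·z^2 + 55·z + 125.


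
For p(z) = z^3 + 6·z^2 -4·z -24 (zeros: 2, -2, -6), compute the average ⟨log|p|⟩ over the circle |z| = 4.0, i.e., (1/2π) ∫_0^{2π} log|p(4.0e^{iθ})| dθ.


Zeros: -6, -2, 2; r = 4.0.
Inside |z| < r: -2, 2. Outside (|z| ≥ r): -6.
p(0) = -24, so log|p(0)| = log(24) = 3.1781.
Apply Jensen: I(r) = log|p(0)| + Σ_k log(r/|z_k|), summed over zeros inside |z| < r.
  log(r/|z_k|) for z_k = 2: log(4.0/2) = 0.6931
  log(r/|z_k|) for z_k = -2: log(4.0/2) = 0.6931
  Outside zeros (-6) contribute nothing to the Jensen sum.
Sum over inside zeros: 1.3863.
I(r) = log|p(0)| + (inside sum) = 3.1781 + 1.3863 = 4.5643.
Note: since some zeros are outside |z| ≤ r, the simplified n·log(r) form does NOT apply — only the inside zeros contribute.

I(r) ≈ 4.5643.


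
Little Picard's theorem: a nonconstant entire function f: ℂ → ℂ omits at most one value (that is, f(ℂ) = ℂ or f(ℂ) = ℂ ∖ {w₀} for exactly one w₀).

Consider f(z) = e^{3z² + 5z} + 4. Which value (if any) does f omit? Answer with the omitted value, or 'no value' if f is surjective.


Little Picard bounds the complement of f(ℂ) to at most one point.
The exponent g(z) = 3z² + 5z is a nonconstant polynomial, hence surjective onto ℂ. So e^{g(z)} takes every value in {e^w : w ∈ ℂ} = ℂ ∖ {0}. Adding 4 shifts the range to ℂ ∖ {4}. f omits exactly 4.

Omitted value: 4.


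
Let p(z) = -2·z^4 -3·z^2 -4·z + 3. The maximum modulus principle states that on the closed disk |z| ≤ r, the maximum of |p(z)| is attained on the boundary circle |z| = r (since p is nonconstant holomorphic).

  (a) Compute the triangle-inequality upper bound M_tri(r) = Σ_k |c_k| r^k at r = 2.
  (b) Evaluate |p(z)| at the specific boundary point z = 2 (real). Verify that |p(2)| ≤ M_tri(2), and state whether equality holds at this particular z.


Coefficients: c_0 = 3, c_1 = -4, c_2 = -3, c_3 = 0, c_4 = -2. Radius r = 2.
Part (a). Triangle bound: M_tri(r) = Σ_k |c_k| r^k
  = |3|·2^0 + |-4|·2^1 + |-3|·2^2 + |0|·2^3 + |-2|·2^4
  = 3 + 8 + 12 + 0 + 32 = 55.
This bounds M(r) := max_{|z|=r} |p(z)| from above; equality holds iff all terms c_k z^k can be made to align in phase at a single z on |z|=r.
Part (b). At z = 2 (real, on the circle |z| = r):
  p(2) = (3)·2^0 + (-4)·2^1 + (-3)·2^2 + (0)·2^3 + (-2)·2^4 = -49.
  |p(2)| = 49.
Check: |p(2)| = 49 ≤ 55 = M_tri(2). ✓ Equality does not hold at z = 2 (the coefficients have mixed signs, so the terms do not all align in phase there).

M_tri(2) = 55; |p(2)| = 49; equality at z=2: no.


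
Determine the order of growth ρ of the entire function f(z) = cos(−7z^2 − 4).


Write cos(w) = (e^{iw} ± e^{−iw})/(2 or 2i), so |cos(w)| ≤ e^{|w|}. With w = −7z^2 − 4, |w| ≤ 7r^2 + 4 on |z|=r, giving M(r) ≤ e^{7r^2 + 4} and ρ ≤ 2. For the lower bound, choose z on |z|=r with -7z^2 purely imaginary of modulus 7r^2; then |cos(−7z^2 − 4)| grows like e^{7r^2}/2, so ρ ≥ 2. Hence ρ = 2.
Therefore ρ = 2.

Order ρ = 2.


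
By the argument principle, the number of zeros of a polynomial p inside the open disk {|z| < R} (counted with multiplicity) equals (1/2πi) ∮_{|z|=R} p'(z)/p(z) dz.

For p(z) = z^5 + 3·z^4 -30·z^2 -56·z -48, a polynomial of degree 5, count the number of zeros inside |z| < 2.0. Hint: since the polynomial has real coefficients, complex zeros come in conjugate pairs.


The zeros of p are: (-1 + 1i), (-1 - 1i), (-2 + 2i), (-2 - 2i), 3.
Their magnitudes are: 1.414, 1.414, 2.828, 2.828, 3.
Zeros with |z| < R = 2.0: (-1 + 1i), (-1 - 1i).
Count = 2.
By the argument principle, (1/2πi) ∮_{|z|=R} p'(z)/p(z) dz equals exactly this count.

Number of zeros inside |z| < 2.0: 2.


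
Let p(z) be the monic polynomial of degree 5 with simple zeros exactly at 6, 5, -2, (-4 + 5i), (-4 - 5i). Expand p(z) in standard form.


The polynomial is p(z) = ∏_{α ∈ S} (z − α), where S = {6, 5, -2, (-4 + 5i), (-4 - 5i)}.
Expanding the product yields: p(z) = z^5 -z^4 -23·z^3 -245·z^2 + 808·z + 2460.
Note conjugate pairs combine to real quadratics: (z − (-4+5i))(z − (-4−5i)) = z² + 8z + 41.
The resulting polynomial has degree 5 and real coefficients as required.

p(z) = z^5 -z^4 -23·z^3 -245·z^2 + 808·z + 2460.


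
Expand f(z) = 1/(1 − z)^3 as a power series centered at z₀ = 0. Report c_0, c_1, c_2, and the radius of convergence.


Let w = z − z₀, so z = z₀ + w.
Then 1 − z = 1 − (z₀ + w) = (1 − z₀) − w = 1 − w.
f(z) = 1/(1 − w)^3 = (1/(1)^3) · (1 − w/(1))^{−3}.
By the binomial series (1−u)^{−3} = Σ_{n≥0} C(n+2, 2) u^n for |u|<1, with u = w/(1):
  c_n = C(n+2, 2) / (1)^(n+3).
  c_0 = 1/(1)^3 = 1.
  c_1 = 3/(1)^4 = 3.
  c_2 = 6/(1)^5 = 6.
The series is valid for |w/d| < 1, i.e. |z − z₀| < |d|.
Radius of convergence: R = |1 − z₀| = |1| = 1 (distance from z₀ to the singularity z = 1).

c_0 = 1, c_1 = 3, c_2 = 6; R = 1.


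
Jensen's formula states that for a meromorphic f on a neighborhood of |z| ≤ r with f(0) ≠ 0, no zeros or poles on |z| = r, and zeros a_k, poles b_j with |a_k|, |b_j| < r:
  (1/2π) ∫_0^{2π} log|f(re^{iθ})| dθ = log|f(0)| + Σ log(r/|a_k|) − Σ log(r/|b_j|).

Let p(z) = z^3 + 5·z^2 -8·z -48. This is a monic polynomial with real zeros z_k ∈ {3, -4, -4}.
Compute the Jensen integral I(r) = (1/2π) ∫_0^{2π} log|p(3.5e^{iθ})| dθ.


Zeros: -4, -4, 3; r = 3.5.
Inside |z| < r: 3. Outside (|z| ≥ r): -4, -4.
p(0) = -48, so log|p(0)| = log(48) = 3.8712.
Apply Jensen: I(r) = log|p(0)| + Σ_k log(r/|z_k|), summed over zeros inside |z| < r.
  log(r/|z_k|) for z_k = 3: log(3.5/3) = 0.1542
  Outside zeros (-4, -4) contribute nothing to the Jensen sum.
Sum over inside zeros: 0.1542.
I(r) = log|p(0)| + (inside sum) = 3.8712 + 0.1542 = 4.0254.
Note: since some zeros are outside |z| ≤ r, the simplified n·log(r) form does NOT apply — only the inside zeros contribute.

I(r) ≈ 4.0254.


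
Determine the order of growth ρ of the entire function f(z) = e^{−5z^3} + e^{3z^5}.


Each summand is entire of order 3 and 5 respectively (as in the single-exponential case). The order of a sum is at most the max of the orders, so ρ ≤ 5. For the lower bound: on |z|=r choose arg z so that 3z^5 is real positive; then |e^{3z^5}| = e^{3r^5} while |e^{-5z^3}| ≤ e^{5r^3} = o(e^{3r^5}). So |f| ≥ e^{3r^5}(1 − o(1)) and ρ ≥ 5. Hence ρ = max(3, 5) = 5.
Therefore ρ = 5.

Order ρ = 5.


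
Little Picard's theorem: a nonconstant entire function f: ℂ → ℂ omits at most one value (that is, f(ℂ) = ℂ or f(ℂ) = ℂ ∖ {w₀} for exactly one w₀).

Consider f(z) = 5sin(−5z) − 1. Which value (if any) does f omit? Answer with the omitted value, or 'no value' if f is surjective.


Little Picard bounds the complement of f(ℂ) to at most one point.
sin is entire and surjective onto ℂ: for every w ∈ ℂ, sin(ζ) = w has a solution ζ ∈ ℂ (e.g., via the complex inverse arcsin). With ζ = −5z this gives z = ζ/(-5). Then 5·sin(−5z) takes every value in 5·ℂ = ℂ, and adding -1 is a bijection of ℂ. So f is surjective and omits no value. (Note: only on the real line is sin bounded by [−1, 1].)

Omitted value: no value.


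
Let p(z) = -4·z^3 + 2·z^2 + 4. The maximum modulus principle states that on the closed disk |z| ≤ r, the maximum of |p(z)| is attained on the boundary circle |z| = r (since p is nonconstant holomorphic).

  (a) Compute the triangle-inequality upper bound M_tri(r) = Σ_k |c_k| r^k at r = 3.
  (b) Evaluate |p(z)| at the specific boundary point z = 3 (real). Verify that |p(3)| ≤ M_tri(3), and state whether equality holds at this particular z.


Coefficients: c_0 = 4, c_1 = 0, c_2 = 2, c_3 = -4. Radius r = 3.
Part (a). Triangle bound: M_tri(r) = Σ_k |c_k| r^k
  = |4|·3^0 + |0|·3^1 + |2|·3^2 + |-4|·3^3
  = 4 + 0 + 18 + 108 = 130.
This bounds M(r) := max_{|z|=r} |p(z)| from above; equality holds iff all terms c_k z^k can be made to align in phase at a single z on |z|=r.
Part (b). At z = 3 (real, on the circle |z| = r):
  p(3) = (4)·3^0 + (0)·3^1 + (2)·3^2 + (-4)·3^3 = -86.
  |p(3)| = 86.
Check: |p(3)| = 86 ≤ 130 = M_tri(3). ✓ Equality does not hold at z = 3 (the coefficients have mixed signs, so the terms do not all align in phase there).

M_tri(3) = 130; |p(3)| = 86; equality at z=3: no.


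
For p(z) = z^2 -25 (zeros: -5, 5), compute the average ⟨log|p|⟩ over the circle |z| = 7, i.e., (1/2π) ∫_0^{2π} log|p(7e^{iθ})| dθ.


Zeros: -5, 5; r = 7.
Inside |z| < r: -5, 5. Outside (|z| ≥ r): ∅.
p(0) = -25, so log|p(0)| = log(25) = 3.2189.
Apply Jensen: I(r) = log|p(0)| + Σ_k log(r/|z_k|), summed over zeros inside |z| < r.
  log(r/|z_k|) for z_k = -5: log(7/5) = 0.3365
  log(r/|z_k|) for z_k = 5: log(7/5) = 0.3365
Sum over inside zeros: 0.6729.
I(r) = log|p(0)| + (inside sum) = 3.2189 + 0.6729 = 3.8918.
Closed form (all zeros inside, monic): I(r) = n·log(r) = 2·log(7) = 3.8918. ✓

I(r) ≈ 3.8918.


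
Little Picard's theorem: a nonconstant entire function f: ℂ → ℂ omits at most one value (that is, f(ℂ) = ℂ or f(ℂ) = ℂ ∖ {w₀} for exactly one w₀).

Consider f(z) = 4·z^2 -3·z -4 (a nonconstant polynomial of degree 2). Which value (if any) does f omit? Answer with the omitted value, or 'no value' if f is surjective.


Little Picard bounds the complement of f(ℂ) to at most one point.
For every w ∈ ℂ, the equation p(z) − w = 0 is a nonconstant polynomial in z and hence has at least one root by the fundamental theorem of algebra. So p is surjective onto ℂ, omitting no value.

Omitted value: no value.


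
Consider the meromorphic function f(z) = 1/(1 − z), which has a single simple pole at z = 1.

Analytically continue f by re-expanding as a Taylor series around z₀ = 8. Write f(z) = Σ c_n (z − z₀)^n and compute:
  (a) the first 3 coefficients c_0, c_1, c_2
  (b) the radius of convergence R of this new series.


Let w = z − z₀, so z = z₀ + w.
Then 1 − z = 1 − (z₀ + w) = (1 − z₀) − w = -7 − w.
f(z) = 1/(-7 − w) = (1/(-7)) · 1/(1 − w/(-7)) = Σ_{n≥0} w^n / (-7)^(n+1).
So c_n = 1/(-7)^(n+1):
  c_0 = 1/(-7)^1 = -1/7.
  c_1 = 1/(-7)^2 = 1/49.
  c_2 = 1/(-7)^3 = -1/343.
The series is valid for |w/d| < 1, i.e. |z − z₀| < |d|.
Radius of convergence: R = |1 − z₀| = |-7| = 7 (distance from z₀ to the singularity z = 1).

c_0 = -1/7, c_1 = 1/49, c_2 = -1/343; R = 7.


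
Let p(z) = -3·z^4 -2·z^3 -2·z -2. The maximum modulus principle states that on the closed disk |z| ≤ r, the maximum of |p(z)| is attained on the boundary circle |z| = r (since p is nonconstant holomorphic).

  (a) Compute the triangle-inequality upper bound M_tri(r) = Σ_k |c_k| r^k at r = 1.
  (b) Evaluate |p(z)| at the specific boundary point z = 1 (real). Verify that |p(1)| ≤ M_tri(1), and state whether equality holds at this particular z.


Coefficients: c_0 = -2, c_1 = -2, c_2 = 0, c_3 = -2, c_4 = -3. Radius r = 1.
Part (a). Triangle bound: M_tri(r) = Σ_k |c_k| r^k
  = |-2|·1^0 + |-2|·1^1 + |0|·1^2 + |-2|·1^3 + |-3|·1^4
  = 2 + 2 + 0 + 2 + 3 = 9.
This bounds M(r) := max_{|z|=r} |p(z)| from above; equality holds iff all terms c_k z^k can be made to align in phase at a single z on |z|=r.
Part (b). At z = 1 (real, on the circle |z| = r):
  p(1) = (-2)·1^0 + (-2)·1^1 + (0)·1^2 + (-2)·1^3 + (-3)·1^4 = -9.
  |p(1)| = 9.
Since all nonzero coefficients share the same sign, |p(1)| = 9 = M_tri(1); the triangle bound is attained at z = 1, so in fact M(r) = 9.

M_tri(1) = 9; |p(1)| = 9; equality at z=1: yes.
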